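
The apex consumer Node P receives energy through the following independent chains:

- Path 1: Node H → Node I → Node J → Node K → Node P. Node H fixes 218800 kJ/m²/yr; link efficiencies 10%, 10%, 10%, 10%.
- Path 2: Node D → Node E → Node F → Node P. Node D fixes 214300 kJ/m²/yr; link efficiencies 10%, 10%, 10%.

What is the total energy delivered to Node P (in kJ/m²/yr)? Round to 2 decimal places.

Path 1: 218800 × 0.1 × 0.1 × 0.1 × 0.1 = 21.88 kJ/m²/yr
Path 2: 214300 × 0.1 × 0.1 × 0.1 = 214.3 kJ/m²/yr
Total at Node P: 21.88 + 214.3 = 236.18 kJ/m²/yr

236.18 kJ/m²/yr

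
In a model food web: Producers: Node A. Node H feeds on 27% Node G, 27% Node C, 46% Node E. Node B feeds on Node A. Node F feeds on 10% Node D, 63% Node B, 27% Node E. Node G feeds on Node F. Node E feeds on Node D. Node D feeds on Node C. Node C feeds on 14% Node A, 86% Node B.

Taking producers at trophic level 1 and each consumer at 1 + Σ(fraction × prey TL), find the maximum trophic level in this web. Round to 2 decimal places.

Node B: 1 + 1 = 2
Node C: 1 + (0.14×1 + 0.86×2) = 2.86
Node D: 1 + 2.86 = 3.86
Node E: 1 + 3.86 = 4.86
Node F: 1 + (0.1×3.86 + 0.63×2 + 0.27×4.86) = 3.9582
Node G: 1 + 3.9582 = 4.9582
Node H: 1 + (0.27×4.9582 + 0.27×2.86 + 0.46×4.86) = 5.346514

5.35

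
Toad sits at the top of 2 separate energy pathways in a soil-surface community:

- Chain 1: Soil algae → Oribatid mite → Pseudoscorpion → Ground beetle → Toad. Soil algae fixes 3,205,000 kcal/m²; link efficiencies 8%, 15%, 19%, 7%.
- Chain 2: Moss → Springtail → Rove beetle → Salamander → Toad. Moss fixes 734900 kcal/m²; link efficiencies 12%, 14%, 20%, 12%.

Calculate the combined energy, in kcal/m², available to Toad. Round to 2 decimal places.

Chain 1: 3205000 × 0.08 × 0.15 × 0.19 × 0.07 = 511.518 kcal/m²
Chain 2: 734900 × 0.12 × 0.14 × 0.2 × 0.12 = 296.31168 kcal/m²
Total at Toad: 511.518 + 296.31168 = 807.82968 kcal/m²

807.83 kcal/m²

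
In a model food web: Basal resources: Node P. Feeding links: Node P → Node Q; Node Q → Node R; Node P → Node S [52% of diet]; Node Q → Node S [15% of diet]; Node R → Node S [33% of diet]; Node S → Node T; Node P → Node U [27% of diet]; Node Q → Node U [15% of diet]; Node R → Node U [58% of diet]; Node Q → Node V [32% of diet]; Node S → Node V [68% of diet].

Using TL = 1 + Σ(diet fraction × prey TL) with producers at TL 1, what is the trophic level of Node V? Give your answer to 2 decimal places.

3.55

Node Q: 1 + 1 = 2
Node R: 1 + 2 = 3
Node S: 1 + (0.52×1 + 0.15×2 + 0.33×3) = 2.81
Node T: 1 + 2.81 = 3.81
Node U: 1 + (0.27×1 + 0.15×2 + 0.58×3) = 3.31
Node V: 1 + (0.32×2 + 0.68×2.81) = 3.5508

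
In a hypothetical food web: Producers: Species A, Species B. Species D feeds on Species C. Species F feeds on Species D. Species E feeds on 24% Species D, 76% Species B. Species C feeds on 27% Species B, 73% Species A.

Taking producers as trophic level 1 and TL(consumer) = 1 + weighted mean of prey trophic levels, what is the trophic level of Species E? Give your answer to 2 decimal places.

2.48

Species C: 1 + (0.27×1 + 0.73×1) = 2
Species D: 1 + 2 = 3
Species E: 1 + (0.24×3 + 0.76×1) = 2.48
Species F: 1 + 3 = 4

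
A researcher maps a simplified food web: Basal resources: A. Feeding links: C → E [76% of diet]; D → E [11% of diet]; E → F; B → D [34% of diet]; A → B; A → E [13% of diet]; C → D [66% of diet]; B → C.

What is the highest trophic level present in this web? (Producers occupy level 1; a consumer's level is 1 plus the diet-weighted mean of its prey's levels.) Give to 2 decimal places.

4.81

B: 1 + 1 = 2
C: 1 + 2 = 3
D: 1 + (0.66×3 + 0.34×2) = 3.66
E: 1 + (0.11×3.66 + 0.13×1 + 0.76×3) = 3.8126
F: 1 + 3.8126 = 4.8126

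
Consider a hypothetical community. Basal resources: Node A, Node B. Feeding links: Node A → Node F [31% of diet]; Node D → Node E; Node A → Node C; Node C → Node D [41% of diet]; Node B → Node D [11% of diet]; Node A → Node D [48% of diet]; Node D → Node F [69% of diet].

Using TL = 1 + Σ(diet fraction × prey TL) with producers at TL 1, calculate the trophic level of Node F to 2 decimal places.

2.97

Node C: 1 + 1 = 2
Node D: 1 + (0.11×1 + 0.41×2 + 0.48×1) = 2.41
Node E: 1 + 2.41 = 3.41
Node F: 1 + (0.69×2.41 + 0.31×1) = 2.9729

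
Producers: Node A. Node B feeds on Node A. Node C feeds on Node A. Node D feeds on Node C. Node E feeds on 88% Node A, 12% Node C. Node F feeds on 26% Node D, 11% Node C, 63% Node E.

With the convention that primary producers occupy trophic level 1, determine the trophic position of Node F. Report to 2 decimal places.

3.34

Node B: 1 + 1 = 2
Node C: 1 + 1 = 2
Node D: 1 + 2 = 3
Node E: 1 + (0.88×1 + 0.12×2) = 2.12
Node F: 1 + (0.26×3 + 0.11×2 + 0.63×2.12) = 3.3356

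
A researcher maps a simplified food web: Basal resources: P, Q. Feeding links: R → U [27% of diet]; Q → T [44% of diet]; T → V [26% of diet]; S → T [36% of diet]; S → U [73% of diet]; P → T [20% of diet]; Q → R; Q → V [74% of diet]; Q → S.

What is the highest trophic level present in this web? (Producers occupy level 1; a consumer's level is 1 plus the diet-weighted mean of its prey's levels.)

3

R: 1 + 1 = 2
S: 1 + 1 = 2
T: 1 + (0.44×1 + 0.36×2 + 0.2×1) = 2.36
U: 1 + (0.73×2 + 0.27×2) = 3
V: 1 + (0.74×1 + 0.26×2.36) = 2.3536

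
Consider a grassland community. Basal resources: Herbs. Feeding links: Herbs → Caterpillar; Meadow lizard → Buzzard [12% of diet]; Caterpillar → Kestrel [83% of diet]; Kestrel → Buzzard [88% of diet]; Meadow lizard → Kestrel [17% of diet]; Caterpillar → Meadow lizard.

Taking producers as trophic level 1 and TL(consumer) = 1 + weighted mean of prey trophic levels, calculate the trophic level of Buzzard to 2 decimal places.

Caterpillar: 1 + 1 = 2
Meadow lizard: 1 + 2 = 3
Kestrel: 1 + (0.83×2 + 0.17×3) = 3.17
Buzzard: 1 + (0.12×3 + 0.88×3.17) = 4.1496

4.15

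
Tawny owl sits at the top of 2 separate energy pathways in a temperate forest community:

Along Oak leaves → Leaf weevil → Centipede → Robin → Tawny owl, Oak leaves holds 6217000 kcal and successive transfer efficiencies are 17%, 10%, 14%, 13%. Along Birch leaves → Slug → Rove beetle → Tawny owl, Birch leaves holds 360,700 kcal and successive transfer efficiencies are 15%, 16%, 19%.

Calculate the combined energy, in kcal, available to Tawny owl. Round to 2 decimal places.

3568.33 kcal

Via Oak leaves: 6217000 × 0.17 × 0.1 × 0.14 × 0.13 = 1923.5398 kcal
Via Birch leaves: 360700 × 0.15 × 0.16 × 0.19 = 1644.792 kcal
Total at Tawny owl: 1923.5398 + 1644.792 = 3568.3318 kcal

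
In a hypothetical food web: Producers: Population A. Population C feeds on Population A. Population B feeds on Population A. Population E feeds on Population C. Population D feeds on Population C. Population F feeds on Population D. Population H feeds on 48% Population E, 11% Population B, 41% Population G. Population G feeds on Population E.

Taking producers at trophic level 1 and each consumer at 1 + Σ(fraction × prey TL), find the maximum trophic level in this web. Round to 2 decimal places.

4.30

Population B: 1 + 1 = 2
Population C: 1 + 1 = 2
Population D: 1 + 2 = 3
Population E: 1 + 2 = 3
Population F: 1 + 3 = 4
Population G: 1 + 3 = 4
Population H: 1 + (0.48×3 + 0.11×2 + 0.41×4) = 4.3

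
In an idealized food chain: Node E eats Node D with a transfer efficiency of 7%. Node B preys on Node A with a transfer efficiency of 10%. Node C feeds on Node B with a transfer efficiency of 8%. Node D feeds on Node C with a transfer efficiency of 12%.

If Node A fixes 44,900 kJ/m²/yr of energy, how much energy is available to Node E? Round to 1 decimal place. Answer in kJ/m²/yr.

Node B: 44900 × 0.1 = 4490 kJ/m²/yr
Node C: 4490 × 0.08 = 359.2 kJ/m²/yr
Node D: 359.2 × 0.12 = 43.104 kJ/m²/yr
Node E: 43.104 × 0.07 = 3.01728 kJ/m²/yr

3.0 kJ/m²/yr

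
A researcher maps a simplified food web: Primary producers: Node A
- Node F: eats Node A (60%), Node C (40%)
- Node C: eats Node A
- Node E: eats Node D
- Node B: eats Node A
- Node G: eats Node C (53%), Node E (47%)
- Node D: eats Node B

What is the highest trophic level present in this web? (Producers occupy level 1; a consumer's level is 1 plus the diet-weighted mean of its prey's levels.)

4

Node B: 1 + 1 = 2
Node C: 1 + 1 = 2
Node D: 1 + 2 = 3
Node E: 1 + 3 = 4
Node F: 1 + (0.6×1 + 0.4×2) = 2.4
Node G: 1 + (0.53×2 + 0.47×4) = 3.94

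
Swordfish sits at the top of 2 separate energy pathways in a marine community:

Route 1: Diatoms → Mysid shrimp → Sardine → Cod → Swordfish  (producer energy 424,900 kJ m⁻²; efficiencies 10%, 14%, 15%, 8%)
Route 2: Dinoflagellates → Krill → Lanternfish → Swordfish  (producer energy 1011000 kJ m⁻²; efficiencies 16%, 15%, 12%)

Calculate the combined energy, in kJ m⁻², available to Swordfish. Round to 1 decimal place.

Route 1: 424900 × 0.1 × 0.14 × 0.15 × 0.08 = 71.3832 kJ m⁻²
Route 2: 1011000 × 0.16 × 0.15 × 0.12 = 2911.68 kJ m⁻²
Total at Swordfish: 71.3832 + 2911.68 = 2983.0632 kJ m⁻²

2983.1 kJ m⁻²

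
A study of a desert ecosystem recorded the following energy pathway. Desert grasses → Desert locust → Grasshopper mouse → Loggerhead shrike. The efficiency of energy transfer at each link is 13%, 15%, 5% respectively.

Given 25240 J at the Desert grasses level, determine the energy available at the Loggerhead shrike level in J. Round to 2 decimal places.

Desert locust: 25240 × 0.13 = 3281.2 J
Grasshopper mouse: 3281.2 × 0.15 = 492.18 J
Loggerhead shrike: 492.18 × 0.05 = 24.609 J

24.61 J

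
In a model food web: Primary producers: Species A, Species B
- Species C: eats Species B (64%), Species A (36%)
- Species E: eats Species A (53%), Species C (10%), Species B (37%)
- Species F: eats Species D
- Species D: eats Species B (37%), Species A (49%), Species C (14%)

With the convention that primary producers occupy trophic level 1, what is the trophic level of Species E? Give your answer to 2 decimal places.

Species C: 1 + (0.64×1 + 0.36×1) = 2
Species D: 1 + (0.37×1 + 0.49×1 + 0.14×2) = 2.14
Species E: 1 + (0.53×1 + 0.1×2 + 0.37×1) = 2.1
Species F: 1 + 2.14 = 3.14

2.10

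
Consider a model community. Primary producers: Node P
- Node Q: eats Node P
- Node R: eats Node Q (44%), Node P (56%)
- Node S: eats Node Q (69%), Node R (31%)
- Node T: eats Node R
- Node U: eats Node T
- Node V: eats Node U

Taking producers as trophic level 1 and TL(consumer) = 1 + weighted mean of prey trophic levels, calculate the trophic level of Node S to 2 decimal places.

3.14

Node Q: 1 + 1 = 2
Node R: 1 + (0.44×2 + 0.56×1) = 2.44
Node S: 1 + (0.69×2 + 0.31×2.44) = 3.1364
Node T: 1 + 2.44 = 3.44
Node U: 1 + 3.44 = 4.44
Node V: 1 + 4.44 = 5.44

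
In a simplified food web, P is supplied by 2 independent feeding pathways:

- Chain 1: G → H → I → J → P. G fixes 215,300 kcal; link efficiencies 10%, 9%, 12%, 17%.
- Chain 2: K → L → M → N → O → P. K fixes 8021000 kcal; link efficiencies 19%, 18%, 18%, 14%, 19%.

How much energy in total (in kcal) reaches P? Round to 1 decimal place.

Chain 1: 215300 × 0.1 × 0.09 × 0.12 × 0.17 = 39.52908 kcal
Chain 2: 8021000 × 0.19 × 0.18 × 0.18 × 0.14 × 0.19 = 1313.4355416 kcal
Total at P: 39.52908 + 1313.4355416 = 1352.9646216 kcal

1353.0 kcal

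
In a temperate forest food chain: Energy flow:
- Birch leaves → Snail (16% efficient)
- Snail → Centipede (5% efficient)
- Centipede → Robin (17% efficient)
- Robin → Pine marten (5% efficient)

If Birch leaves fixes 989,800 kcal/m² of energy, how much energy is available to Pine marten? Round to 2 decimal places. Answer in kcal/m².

Snail: 989800 × 0.16 = 158368 kcal/m²
Centipede: 158368 × 0.05 = 7918.4 kcal/m²
Robin: 7918.4 × 0.17 = 1346.128 kcal/m²
Pine marten: 1346.128 × 0.05 = 67.3064 kcal/m²

67.31 kcal/m²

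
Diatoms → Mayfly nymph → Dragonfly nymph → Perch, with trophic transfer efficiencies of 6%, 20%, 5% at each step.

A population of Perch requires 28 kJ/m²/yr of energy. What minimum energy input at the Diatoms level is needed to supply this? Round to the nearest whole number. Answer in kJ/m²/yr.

46667 kJ/m²/yr

Cumulative transfer efficiency: 0.06 × 0.2 × 0.05 = 0.0006
Diatoms energy = 28 / 0.0006 = 46667 kJ/m²/yr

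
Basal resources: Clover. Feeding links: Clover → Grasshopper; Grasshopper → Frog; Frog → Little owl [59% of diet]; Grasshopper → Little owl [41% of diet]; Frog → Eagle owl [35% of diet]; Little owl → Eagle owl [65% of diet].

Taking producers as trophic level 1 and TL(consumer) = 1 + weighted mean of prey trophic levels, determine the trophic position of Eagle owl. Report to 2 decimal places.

4.38

Grasshopper: 1 + 1 = 2
Frog: 1 + 2 = 3
Little owl: 1 + (0.59×3 + 0.41×2) = 3.59
Eagle owl: 1 + (0.35×3 + 0.65×3.59) = 4.3835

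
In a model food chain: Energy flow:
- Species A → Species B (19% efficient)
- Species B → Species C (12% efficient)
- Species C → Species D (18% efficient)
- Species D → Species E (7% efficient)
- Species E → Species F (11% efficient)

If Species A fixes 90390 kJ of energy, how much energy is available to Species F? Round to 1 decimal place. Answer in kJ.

Species B: 90390 × 0.19 = 17174.1 kJ
Species C: 17174.1 × 0.12 = 2060.892 kJ
Species D: 2060.892 × 0.18 = 370.96056 kJ
Species E: 370.96056 × 0.07 = 25.9672392 kJ
Species F: 25.9672392 × 0.11 = 2.856396312 kJ

2.9 kJ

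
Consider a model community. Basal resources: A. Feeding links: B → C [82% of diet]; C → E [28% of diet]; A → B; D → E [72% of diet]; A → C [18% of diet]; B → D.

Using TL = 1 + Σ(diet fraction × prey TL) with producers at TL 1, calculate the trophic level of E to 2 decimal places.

B: 1 + 1 = 2
C: 1 + (0.18×1 + 0.82×2) = 2.82
D: 1 + 2 = 3
E: 1 + (0.28×2.82 + 0.72×3) = 3.9496

3.95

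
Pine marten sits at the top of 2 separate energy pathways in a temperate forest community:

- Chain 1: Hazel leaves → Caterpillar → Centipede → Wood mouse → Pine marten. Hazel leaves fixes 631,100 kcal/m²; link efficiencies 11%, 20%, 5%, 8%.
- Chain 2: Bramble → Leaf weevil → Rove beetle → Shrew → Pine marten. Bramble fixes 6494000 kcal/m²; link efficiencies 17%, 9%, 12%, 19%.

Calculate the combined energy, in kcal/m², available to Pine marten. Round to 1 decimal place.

2320.9 kcal/m²

Chain 1: 631100 × 0.11 × 0.2 × 0.05 × 0.08 = 55.5368 kcal/m²
Chain 2: 6494000 × 0.17 × 0.09 × 0.12 × 0.19 = 2265.36696 kcal/m²
Total at Pine marten: 55.5368 + 2265.36696 = 2320.90376 kcal/m²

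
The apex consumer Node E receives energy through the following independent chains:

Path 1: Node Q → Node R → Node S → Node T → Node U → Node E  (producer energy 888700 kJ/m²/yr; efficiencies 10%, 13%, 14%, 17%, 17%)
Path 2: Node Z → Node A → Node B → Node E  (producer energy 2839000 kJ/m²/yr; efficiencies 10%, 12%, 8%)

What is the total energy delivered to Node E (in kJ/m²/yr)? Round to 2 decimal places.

Path 1: 888700 × 0.1 × 0.13 × 0.14 × 0.17 × 0.17 = 46.7438426 kJ/m²/yr
Path 2: 2839000 × 0.1 × 0.12 × 0.08 = 2725.44 kJ/m²/yr
Total at Node E: 46.7438426 + 2725.44 = 2772.1838426 kJ/m²/yr

2772.18 kJ/m²/yr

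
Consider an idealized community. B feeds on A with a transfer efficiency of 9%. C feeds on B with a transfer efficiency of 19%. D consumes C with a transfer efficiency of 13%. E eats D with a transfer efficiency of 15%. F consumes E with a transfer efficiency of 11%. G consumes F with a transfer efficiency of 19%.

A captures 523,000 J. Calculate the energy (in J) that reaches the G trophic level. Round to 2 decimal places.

B: 523000 × 0.09 = 47070 J
C: 47070 × 0.19 = 8943.3 J
D: 8943.3 × 0.13 = 1162.629 J
E: 1162.629 × 0.15 = 174.39435 J
F: 174.39435 × 0.11 = 19.1833785 J
G: 19.1833785 × 0.19 = 3.644841915 J

3.64 J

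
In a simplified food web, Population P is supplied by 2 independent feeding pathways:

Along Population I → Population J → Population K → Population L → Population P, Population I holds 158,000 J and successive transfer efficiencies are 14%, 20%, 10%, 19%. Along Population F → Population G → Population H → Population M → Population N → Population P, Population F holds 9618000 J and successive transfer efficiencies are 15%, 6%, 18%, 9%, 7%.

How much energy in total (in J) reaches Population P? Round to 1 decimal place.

Via Population I: 158000 × 0.14 × 0.2 × 0.1 × 0.19 = 84.056 J
Via Population F: 9618000 × 0.15 × 0.06 × 0.18 × 0.09 × 0.07 = 98.161308 J
Total at Population P: 84.056 + 98.161308 = 182.217308 J

182.2 J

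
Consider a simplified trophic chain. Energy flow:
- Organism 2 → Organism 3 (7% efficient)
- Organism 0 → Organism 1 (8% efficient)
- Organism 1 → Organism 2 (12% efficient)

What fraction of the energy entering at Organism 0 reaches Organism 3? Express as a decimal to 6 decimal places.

0.000672

Product of link efficiencies: 0.08 × 0.12 × 0.07 = 0.000672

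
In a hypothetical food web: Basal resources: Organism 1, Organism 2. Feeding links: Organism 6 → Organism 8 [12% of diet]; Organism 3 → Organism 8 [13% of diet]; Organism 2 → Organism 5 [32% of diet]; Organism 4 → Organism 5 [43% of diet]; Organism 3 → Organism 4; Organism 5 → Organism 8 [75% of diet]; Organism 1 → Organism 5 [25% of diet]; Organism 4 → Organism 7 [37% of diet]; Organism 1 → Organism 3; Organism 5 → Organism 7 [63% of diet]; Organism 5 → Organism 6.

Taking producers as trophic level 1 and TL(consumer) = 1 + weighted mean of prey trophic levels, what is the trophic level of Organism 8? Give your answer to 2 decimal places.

3.87

Organism 3: 1 + 1 = 2
Organism 4: 1 + 2 = 3
Organism 5: 1 + (0.43×3 + 0.25×1 + 0.32×1) = 2.86
Organism 6: 1 + 2.86 = 3.86
Organism 7: 1 + (0.63×2.86 + 0.37×3) = 3.9118
Organism 8: 1 + (0.13×2 + 0.12×3.86 + 0.75×2.86) = 3.8682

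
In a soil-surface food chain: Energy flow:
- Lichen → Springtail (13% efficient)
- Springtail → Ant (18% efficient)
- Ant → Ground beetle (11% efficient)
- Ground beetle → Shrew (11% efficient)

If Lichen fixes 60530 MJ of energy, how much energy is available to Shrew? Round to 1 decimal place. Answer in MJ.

Springtail: 60530 × 0.13 = 7868.9 MJ
Ant: 7868.9 × 0.18 = 1416.402 MJ
Ground beetle: 1416.402 × 0.11 = 155.80422 MJ
Shrew: 155.80422 × 0.11 = 17.1384642 MJ

17.1 MJ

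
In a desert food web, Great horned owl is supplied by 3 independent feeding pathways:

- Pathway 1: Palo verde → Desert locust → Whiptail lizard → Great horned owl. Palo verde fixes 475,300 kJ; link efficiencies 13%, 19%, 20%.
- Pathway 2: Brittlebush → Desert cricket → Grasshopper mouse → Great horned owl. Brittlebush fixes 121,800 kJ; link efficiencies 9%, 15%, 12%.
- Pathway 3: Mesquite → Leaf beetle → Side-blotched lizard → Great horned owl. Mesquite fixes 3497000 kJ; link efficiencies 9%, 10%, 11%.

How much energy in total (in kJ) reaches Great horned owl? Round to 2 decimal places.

Pathway 1: 475300 × 0.13 × 0.19 × 0.2 = 2347.982 kJ
Pathway 2: 121800 × 0.09 × 0.15 × 0.12 = 197.316 kJ
Pathway 3: 3497000 × 0.09 × 0.1 × 0.11 = 3462.03 kJ
Total at Great horned owl: 2347.982 + 197.316 + 3462.03 = 6007.328 kJ

6007.33 kJ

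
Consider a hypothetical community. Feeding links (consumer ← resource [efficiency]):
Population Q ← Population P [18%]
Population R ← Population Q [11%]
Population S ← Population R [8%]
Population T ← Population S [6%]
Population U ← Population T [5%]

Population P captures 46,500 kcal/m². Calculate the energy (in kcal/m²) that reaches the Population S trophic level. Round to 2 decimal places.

73.66 kcal/m²

Population Q: 46500 × 0.18 = 8370 kcal/m²
Population R: 8370 × 0.11 = 920.7 kcal/m²
Population S: 920.7 × 0.08 = 73.656 kcal/m²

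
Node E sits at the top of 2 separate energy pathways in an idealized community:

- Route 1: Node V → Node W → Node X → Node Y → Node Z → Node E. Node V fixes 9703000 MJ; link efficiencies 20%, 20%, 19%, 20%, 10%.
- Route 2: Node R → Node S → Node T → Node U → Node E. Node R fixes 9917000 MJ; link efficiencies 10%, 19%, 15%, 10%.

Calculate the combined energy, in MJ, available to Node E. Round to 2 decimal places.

Route 1: 9703000 × 0.2 × 0.2 × 0.19 × 0.2 × 0.1 = 1474.856 MJ
Route 2: 9917000 × 0.1 × 0.19 × 0.15 × 0.1 = 2826.345 MJ
Total at Node E: 1474.856 + 2826.345 = 4301.201 MJ

4301.20 MJ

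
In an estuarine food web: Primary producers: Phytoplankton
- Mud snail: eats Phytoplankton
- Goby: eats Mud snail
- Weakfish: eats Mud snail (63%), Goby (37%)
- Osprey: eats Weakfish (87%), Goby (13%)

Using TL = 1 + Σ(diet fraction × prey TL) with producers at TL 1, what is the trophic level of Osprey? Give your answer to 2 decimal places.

4.32

Mud snail: 1 + 1 = 2
Goby: 1 + 2 = 3
Weakfish: 1 + (0.63×2 + 0.37×3) = 3.37
Osprey: 1 + (0.87×3.37 + 0.13×3) = 4.3219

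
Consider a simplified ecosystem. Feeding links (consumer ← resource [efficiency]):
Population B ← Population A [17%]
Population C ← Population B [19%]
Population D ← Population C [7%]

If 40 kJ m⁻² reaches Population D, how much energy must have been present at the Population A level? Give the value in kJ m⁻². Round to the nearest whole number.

17691 kJ m⁻²

Cumulative transfer efficiency: 0.17 × 0.19 × 0.07 = 0.002261
Population A energy = 40 / 0.002261 = 17691 kJ m⁻²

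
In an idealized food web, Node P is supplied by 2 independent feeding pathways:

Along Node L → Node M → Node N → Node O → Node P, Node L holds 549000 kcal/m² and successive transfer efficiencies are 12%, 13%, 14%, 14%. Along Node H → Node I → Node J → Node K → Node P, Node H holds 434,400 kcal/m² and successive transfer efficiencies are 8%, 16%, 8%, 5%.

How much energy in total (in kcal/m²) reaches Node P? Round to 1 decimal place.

Via Node L: 549000 × 0.12 × 0.13 × 0.14 × 0.14 = 167.86224 kcal/m²
Via Node H: 434400 × 0.08 × 0.16 × 0.08 × 0.05 = 22.24128 kcal/m²
Total at Node P: 167.86224 + 22.24128 = 190.10352 kcal/m²

190.1 kcal/m²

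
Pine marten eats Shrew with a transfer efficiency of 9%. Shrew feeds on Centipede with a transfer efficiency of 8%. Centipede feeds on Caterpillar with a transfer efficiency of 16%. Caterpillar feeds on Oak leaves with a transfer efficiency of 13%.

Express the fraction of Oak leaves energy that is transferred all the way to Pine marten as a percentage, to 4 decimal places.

0.0150%

Product of link efficiencies: 0.13 × 0.16 × 0.08 × 0.09 = 0.00014976
As a percentage: 0.00014976 × 100 = 0.0150%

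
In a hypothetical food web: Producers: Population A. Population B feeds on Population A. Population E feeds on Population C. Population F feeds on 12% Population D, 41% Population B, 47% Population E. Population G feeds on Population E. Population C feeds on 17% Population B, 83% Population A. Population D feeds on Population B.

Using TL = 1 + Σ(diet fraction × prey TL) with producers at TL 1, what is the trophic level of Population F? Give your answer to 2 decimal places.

Population B: 1 + 1 = 2
Population C: 1 + (0.17×2 + 0.83×1) = 2.17
Population D: 1 + 2 = 3
Population E: 1 + 2.17 = 3.17
Population F: 1 + (0.12×3 + 0.41×2 + 0.47×3.17) = 3.6699
Population G: 1 + 3.17 = 4.17

3.67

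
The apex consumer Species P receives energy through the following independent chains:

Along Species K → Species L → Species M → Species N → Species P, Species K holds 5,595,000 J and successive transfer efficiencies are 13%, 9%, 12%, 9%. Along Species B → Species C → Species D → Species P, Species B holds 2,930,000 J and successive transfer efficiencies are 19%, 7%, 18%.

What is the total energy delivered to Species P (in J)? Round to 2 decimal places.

7721.40 J

Via Species K: 5595000 × 0.13 × 0.09 × 0.12 × 0.09 = 706.9842 J
Via Species B: 2930000 × 0.19 × 0.07 × 0.18 = 7014.42 J
Total at Species P: 706.9842 + 7014.42 = 7721.4042 J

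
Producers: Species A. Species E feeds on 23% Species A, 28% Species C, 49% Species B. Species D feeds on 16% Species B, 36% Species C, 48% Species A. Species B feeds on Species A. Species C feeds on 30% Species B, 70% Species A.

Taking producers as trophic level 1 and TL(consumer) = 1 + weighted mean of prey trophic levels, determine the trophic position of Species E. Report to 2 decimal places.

2.85

Species B: 1 + 1 = 2
Species C: 1 + (0.3×2 + 0.7×1) = 2.3
Species D: 1 + (0.16×2 + 0.36×2.3 + 0.48×1) = 2.628
Species E: 1 + (0.23×1 + 0.28×2.3 + 0.49×2) = 2.854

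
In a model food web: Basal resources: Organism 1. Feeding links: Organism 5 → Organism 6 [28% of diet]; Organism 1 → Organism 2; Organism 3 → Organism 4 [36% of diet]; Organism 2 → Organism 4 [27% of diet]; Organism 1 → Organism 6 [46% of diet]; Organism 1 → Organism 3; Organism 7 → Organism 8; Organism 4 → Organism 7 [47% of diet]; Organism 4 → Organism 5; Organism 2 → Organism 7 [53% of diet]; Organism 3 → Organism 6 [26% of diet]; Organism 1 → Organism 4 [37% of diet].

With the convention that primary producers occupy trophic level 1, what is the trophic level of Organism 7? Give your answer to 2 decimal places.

3.30

Organism 2: 1 + 1 = 2
Organism 3: 1 + 1 = 2
Organism 4: 1 + (0.37×1 + 0.36×2 + 0.27×2) = 2.63
Organism 5: 1 + 2.63 = 3.63
Organism 6: 1 + (0.46×1 + 0.26×2 + 0.28×3.63) = 2.9964
Organism 7: 1 + (0.53×2 + 0.47×2.63) = 3.2961
Organism 8: 1 + 3.2961 = 4.2961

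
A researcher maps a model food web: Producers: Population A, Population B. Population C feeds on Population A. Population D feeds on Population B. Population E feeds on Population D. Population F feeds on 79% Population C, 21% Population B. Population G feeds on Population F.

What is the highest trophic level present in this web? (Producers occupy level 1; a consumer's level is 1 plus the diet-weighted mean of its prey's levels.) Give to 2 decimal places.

Population C: 1 + 1 = 2
Population D: 1 + 1 = 2
Population E: 1 + 2 = 3
Population F: 1 + (0.79×2 + 0.21×1) = 2.79
Population G: 1 + 2.79 = 3.79

3.79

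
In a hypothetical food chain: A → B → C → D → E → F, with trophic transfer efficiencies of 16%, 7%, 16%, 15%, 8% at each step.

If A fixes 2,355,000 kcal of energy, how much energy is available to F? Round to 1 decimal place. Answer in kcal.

B: 2355000 × 0.16 = 376800 kcal
C: 376800 × 0.07 = 26376 kcal
D: 26376 × 0.16 = 4220.16 kcal
E: 4220.16 × 0.15 = 633.024 kcal
F: 633.024 × 0.08 = 50.64192 kcal

50.6 kcal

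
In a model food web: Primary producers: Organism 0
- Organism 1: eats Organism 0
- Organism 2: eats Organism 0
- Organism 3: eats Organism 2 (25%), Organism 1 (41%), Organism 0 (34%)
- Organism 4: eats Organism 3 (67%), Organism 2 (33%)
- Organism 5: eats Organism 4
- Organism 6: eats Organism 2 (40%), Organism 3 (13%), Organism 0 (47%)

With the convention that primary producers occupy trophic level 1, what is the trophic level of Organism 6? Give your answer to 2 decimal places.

2.62

Organism 1: 1 + 1 = 2
Organism 2: 1 + 1 = 2
Organism 3: 1 + (0.25×2 + 0.41×2 + 0.34×1) = 2.66
Organism 4: 1 + (0.67×2.66 + 0.33×2) = 3.4422
Organism 5: 1 + 3.4422 = 4.4422
Organism 6: 1 + (0.4×2 + 0.13×2.66 + 0.47×1) = 2.6158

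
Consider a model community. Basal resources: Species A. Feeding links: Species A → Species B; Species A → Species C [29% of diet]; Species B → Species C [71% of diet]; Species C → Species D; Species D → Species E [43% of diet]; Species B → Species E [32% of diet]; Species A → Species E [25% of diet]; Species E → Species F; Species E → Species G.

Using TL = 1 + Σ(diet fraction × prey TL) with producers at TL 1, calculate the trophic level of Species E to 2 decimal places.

Species B: 1 + 1 = 2
Species C: 1 + (0.29×1 + 0.71×2) = 2.71
Species D: 1 + 2.71 = 3.71
Species E: 1 + (0.43×3.71 + 0.32×2 + 0.25×1) = 3.4853
Species F: 1 + 3.4853 = 4.4853
Species G: 1 + 3.4853 = 4.4853

3.49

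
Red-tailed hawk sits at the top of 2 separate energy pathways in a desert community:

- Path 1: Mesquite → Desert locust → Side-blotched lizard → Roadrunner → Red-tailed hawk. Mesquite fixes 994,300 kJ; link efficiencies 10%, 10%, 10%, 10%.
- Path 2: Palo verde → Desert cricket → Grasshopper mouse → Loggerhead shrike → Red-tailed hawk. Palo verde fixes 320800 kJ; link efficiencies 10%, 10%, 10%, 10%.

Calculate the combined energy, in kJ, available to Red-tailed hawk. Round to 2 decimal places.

131.51 kJ

Path 1: 994300 × 0.1 × 0.1 × 0.1 × 0.1 = 99.43 kJ
Path 2: 320800 × 0.1 × 0.1 × 0.1 × 0.1 = 32.08 kJ
Total at Red-tailed hawk: 99.43 + 32.08 = 131.51 kJ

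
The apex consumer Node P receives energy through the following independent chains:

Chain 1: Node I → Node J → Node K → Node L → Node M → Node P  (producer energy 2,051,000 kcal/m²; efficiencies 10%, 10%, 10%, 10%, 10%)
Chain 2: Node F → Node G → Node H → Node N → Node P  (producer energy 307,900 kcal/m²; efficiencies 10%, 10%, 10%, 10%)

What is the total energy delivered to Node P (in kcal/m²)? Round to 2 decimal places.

51.30 kcal/m²

Chain 1: 2051000 × 0.1 × 0.1 × 0.1 × 0.1 × 0.1 = 20.51 kcal/m²
Chain 2: 307900 × 0.1 × 0.1 × 0.1 × 0.1 = 30.79 kcal/m²
Total at Node P: 20.51 + 30.79 = 51.3 kcal/m²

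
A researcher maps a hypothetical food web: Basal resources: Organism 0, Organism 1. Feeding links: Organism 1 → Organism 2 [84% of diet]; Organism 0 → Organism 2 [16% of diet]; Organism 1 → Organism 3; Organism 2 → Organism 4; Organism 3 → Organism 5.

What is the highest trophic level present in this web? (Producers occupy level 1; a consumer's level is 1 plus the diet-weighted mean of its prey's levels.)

3

Organism 2: 1 + (0.84×1 + 0.16×1) = 2
Organism 3: 1 + 1 = 2
Organism 4: 1 + 2 = 3
Organism 5: 1 + 2 = 3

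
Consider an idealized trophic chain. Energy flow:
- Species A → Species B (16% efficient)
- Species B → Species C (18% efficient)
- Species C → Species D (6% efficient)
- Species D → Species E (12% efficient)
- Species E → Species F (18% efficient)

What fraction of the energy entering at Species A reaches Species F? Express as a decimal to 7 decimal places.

0.0000373

Product of link efficiencies: 0.16 × 0.18 × 0.06 × 0.12 × 0.18 = 0.0000373248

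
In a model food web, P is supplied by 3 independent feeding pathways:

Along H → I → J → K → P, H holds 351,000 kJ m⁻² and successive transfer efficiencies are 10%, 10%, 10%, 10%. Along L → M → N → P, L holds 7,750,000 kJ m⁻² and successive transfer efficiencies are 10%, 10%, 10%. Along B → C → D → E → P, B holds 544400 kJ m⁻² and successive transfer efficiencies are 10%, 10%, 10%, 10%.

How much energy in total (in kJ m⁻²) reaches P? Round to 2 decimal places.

Via H: 351000 × 0.1 × 0.1 × 0.1 × 0.1 = 35.1 kJ m⁻²
Via L: 7750000 × 0.1 × 0.1 × 0.1 = 7750 kJ m⁻²
Via B: 544400 × 0.1 × 0.1 × 0.1 × 0.1 = 54.44 kJ m⁻²
Total at P: 35.1 + 7750 + 54.44 = 7839.54 kJ m⁻²

7839.54 kJ m⁻²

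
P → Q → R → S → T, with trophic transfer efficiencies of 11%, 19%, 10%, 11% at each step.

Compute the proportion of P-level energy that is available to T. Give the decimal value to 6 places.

0.000230

Product of link efficiencies: 0.11 × 0.19 × 0.1 × 0.11 = 0.0002299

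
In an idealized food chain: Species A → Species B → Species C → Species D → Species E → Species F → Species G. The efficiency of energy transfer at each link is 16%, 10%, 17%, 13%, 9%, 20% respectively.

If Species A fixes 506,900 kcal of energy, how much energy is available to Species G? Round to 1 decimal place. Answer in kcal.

Species B: 506900 × 0.16 = 81104 kcal
Species C: 81104 × 0.1 = 8110.4 kcal
Species D: 8110.4 × 0.17 = 1378.768 kcal
Species E: 1378.768 × 0.13 = 179.23984 kcal
Species F: 179.23984 × 0.09 = 16.1315856 kcal
Species G: 16.1315856 × 0.2 = 3.22631712 kcal

3.2 kcal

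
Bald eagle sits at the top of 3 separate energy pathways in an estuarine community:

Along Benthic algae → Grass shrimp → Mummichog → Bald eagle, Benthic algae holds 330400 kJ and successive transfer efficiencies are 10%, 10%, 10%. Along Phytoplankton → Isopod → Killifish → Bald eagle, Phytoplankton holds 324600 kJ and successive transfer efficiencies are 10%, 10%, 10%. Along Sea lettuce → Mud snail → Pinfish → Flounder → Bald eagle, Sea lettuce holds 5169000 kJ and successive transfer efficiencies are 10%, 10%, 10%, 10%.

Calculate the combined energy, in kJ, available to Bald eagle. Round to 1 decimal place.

Via Benthic algae: 330400 × 0.1 × 0.1 × 0.1 = 330.4 kJ
Via Phytoplankton: 324600 × 0.1 × 0.1 × 0.1 = 324.6 kJ
Via Sea lettuce: 5169000 × 0.1 × 0.1 × 0.1 × 0.1 = 516.9 kJ
Total at Bald eagle: 330.4 + 324.6 + 516.9 = 1171.9 kJ

1171.9 kJ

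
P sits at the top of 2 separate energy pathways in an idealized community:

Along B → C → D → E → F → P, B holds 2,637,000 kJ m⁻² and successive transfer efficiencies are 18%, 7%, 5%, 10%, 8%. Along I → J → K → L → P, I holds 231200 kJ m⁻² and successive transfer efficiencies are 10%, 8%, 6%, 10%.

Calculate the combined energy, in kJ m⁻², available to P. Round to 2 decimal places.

Via B: 2637000 × 0.18 × 0.07 × 0.05 × 0.1 × 0.08 = 13.29048 kJ m⁻²
Via I: 231200 × 0.1 × 0.08 × 0.06 × 0.1 = 11.0976 kJ m⁻²
Total at P: 13.29048 + 11.0976 = 24.38808 kJ m⁻²

24.39 kJ m⁻²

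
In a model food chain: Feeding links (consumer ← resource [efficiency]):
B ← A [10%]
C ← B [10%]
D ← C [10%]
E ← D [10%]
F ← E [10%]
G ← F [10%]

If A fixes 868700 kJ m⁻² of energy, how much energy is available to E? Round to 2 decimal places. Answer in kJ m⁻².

B: 868700 × 0.1 = 86870 kJ m⁻²
C: 86870 × 0.1 = 8687 kJ m⁻²
D: 8687 × 0.1 = 868.7 kJ m⁻²
E: 868.7 × 0.1 = 86.87 kJ m⁻²

86.87 kJ m⁻²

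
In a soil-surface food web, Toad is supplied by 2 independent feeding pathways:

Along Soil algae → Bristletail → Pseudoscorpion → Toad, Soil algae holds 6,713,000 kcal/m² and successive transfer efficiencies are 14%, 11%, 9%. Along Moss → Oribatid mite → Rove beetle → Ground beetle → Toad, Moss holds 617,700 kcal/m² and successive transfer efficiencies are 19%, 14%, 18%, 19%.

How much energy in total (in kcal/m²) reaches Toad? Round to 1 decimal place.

Via Soil algae: 6713000 × 0.14 × 0.11 × 0.09 = 9304.218 kcal/m²
Via Moss: 617700 × 0.19 × 0.14 × 0.18 × 0.19 = 561.934044 kcal/m²
Total at Toad: 9304.218 + 561.934044 = 9866.152044 kcal/m²

9866.2 kcal/m²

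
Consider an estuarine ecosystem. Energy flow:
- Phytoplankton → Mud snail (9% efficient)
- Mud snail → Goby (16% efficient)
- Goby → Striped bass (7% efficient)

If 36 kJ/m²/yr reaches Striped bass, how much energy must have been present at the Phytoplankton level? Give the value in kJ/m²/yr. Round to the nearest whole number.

35714 kJ/m²/yr

Cumulative transfer efficiency: 0.09 × 0.16 × 0.07 = 0.001008
Phytoplankton energy = 36 / 0.001008 = 35714 kJ/m²/yr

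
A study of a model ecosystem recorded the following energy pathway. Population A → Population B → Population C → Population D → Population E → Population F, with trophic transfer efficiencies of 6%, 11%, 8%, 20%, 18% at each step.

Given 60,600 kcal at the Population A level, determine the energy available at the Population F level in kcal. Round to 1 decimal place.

Population B: 60600 × 0.06 = 3636 kcal
Population C: 3636 × 0.11 = 399.96 kcal
Population D: 399.96 × 0.08 = 31.9968 kcal
Population E: 31.9968 × 0.2 = 6.39936 kcal
Population F: 6.39936 × 0.18 = 1.1518848 kcal

1.2 kcal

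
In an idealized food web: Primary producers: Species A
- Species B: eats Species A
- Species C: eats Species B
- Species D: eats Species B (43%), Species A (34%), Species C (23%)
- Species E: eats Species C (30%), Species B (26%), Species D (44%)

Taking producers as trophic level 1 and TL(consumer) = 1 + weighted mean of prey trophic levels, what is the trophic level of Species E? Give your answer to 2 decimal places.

Species B: 1 + 1 = 2
Species C: 1 + 2 = 3
Species D: 1 + (0.43×2 + 0.34×1 + 0.23×3) = 2.89
Species E: 1 + (0.3×3 + 0.26×2 + 0.44×2.89) = 3.6916

3.69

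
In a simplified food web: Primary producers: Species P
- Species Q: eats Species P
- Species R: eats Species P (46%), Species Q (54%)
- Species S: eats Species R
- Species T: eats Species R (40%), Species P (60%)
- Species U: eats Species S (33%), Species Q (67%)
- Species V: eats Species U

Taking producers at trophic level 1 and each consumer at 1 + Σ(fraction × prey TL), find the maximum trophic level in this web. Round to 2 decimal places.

4.51

Species Q: 1 + 1 = 2
Species R: 1 + (0.46×1 + 0.54×2) = 2.54
Species S: 1 + 2.54 = 3.54
Species T: 1 + (0.4×2.54 + 0.6×1) = 2.616
Species U: 1 + (0.33×3.54 + 0.67×2) = 3.5082
Species V: 1 + 3.5082 = 4.5082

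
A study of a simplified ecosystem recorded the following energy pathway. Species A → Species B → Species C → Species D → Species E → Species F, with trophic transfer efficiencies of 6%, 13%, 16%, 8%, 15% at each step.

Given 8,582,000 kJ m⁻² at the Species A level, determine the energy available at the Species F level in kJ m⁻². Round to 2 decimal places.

Species B: 8582000 × 0.06 = 514920 kJ m⁻²
Species C: 514920 × 0.13 = 66939.6 kJ m⁻²
Species D: 66939.6 × 0.16 = 10710.336 kJ m⁻²
Species E: 10710.336 × 0.08 = 856.82688 kJ m⁻²
Species F: 856.82688 × 0.15 = 128.524032 kJ m⁻²

128.52 kJ m⁻²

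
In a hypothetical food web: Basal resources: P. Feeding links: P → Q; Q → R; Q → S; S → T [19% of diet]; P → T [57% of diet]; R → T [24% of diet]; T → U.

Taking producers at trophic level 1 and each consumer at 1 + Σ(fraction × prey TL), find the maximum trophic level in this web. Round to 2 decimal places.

3.86

Q: 1 + 1 = 2
R: 1 + 2 = 3
S: 1 + 2 = 3
T: 1 + (0.19×3 + 0.57×1 + 0.24×3) = 2.86
U: 1 + 2.86 = 3.86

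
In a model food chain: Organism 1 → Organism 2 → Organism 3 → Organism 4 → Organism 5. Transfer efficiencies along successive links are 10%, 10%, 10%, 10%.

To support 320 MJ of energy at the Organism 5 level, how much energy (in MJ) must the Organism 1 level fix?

Cumulative transfer efficiency: 0.1 × 0.1 × 0.1 × 0.1 = 0.0001
Organism 1 energy = 320 / 0.0001 = 3200000 MJ

3200000 MJ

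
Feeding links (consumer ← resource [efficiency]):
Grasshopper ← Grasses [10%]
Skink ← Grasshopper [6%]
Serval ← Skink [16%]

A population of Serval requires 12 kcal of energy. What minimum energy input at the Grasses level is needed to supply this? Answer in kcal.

Cumulative transfer efficiency: 0.1 × 0.06 × 0.16 = 0.00096
Grasses energy = 12 / 0.00096 = 12500 kcal

12500 kcal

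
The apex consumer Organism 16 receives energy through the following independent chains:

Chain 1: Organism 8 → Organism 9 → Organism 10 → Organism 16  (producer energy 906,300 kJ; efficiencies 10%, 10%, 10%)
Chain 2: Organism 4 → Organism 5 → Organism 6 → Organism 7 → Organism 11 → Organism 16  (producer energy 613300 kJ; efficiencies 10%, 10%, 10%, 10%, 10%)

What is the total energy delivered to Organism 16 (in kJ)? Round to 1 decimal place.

Chain 1: 906300 × 0.1 × 0.1 × 0.1 = 906.3 kJ
Chain 2: 613300 × 0.1 × 0.1 × 0.1 × 0.1 × 0.1 = 6.133 kJ
Total at Organism 16: 906.3 + 6.133 = 912.433 kJ

912.4 kJ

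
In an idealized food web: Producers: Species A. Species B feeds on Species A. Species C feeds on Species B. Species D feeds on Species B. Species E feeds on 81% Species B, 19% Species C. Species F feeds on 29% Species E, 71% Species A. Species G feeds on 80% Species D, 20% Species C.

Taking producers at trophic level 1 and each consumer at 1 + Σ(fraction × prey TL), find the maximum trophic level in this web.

4

Species B: 1 + 1 = 2
Species C: 1 + 2 = 3
Species D: 1 + 2 = 3
Species E: 1 + (0.81×2 + 0.19×3) = 3.19
Species F: 1 + (0.29×3.19 + 0.71×1) = 2.6351
Species G: 1 + (0.8×3 + 0.2×3) = 4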